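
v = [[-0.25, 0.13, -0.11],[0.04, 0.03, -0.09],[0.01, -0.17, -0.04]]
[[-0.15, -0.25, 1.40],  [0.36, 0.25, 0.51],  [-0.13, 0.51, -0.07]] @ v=[[0.04,-0.26,-0.02], [-0.07,-0.03,-0.08], [0.05,0.01,-0.03]]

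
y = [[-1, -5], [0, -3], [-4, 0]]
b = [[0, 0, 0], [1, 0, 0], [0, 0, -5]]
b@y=[[0, 0], [-1, -5], [20, 0]]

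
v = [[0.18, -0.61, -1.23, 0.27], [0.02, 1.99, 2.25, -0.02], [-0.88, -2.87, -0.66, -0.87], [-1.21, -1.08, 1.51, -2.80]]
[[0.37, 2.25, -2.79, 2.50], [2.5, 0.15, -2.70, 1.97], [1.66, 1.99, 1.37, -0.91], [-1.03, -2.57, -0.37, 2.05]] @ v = [[-0.46, 9.56, 10.22, -4.52],[0.45, 4.39, 2.02, -2.49],[0.23, -0.0, 0.16, 1.76],[-2.39, -5.64, -1.18, -5.64]]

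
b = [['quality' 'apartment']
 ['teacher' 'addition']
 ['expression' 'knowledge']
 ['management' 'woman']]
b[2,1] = 'knowledge'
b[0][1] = 'apartment'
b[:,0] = ['quality', 'teacher', 'expression', 'management']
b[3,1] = 'woman'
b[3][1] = 'woman'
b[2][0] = 'expression'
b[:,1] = ['apartment', 'addition', 'knowledge', 'woman']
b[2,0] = 'expression'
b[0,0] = 'quality'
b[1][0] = 'teacher'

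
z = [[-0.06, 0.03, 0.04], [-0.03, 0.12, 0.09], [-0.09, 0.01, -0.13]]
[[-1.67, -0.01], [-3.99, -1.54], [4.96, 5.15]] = z@[[-0.02, -16.4], [-4.38, 4.02], [-38.46, -27.92]]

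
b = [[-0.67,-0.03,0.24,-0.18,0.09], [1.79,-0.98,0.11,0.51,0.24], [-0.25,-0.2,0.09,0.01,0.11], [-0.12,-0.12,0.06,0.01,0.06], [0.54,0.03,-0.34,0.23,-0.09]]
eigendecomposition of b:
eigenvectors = [[0.01+0.00j, 0.14+0.00j, (-0.17+0j), (0.02-0.02j), (0.02+0.02j)], [0.97+0.00j, (0.91+0j), -0.71+0.00j, (0.47+0.08j), 0.47-0.08j], [(0.2+0j), (0.33+0j), -0.59+0.00j, (0.2+0.11j), 0.20-0.11j], [0.12+0.00j, 0.19+0.00j, -0.30+0.00j, (0.45+0.21j), 0.45-0.21j], [0.01+0.00j, -0.07+0.00j, -0.19+0.00j, 0.69+0.00j, (0.69-0j)]]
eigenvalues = [(-0.88+0j), (-0.58+0j), (-0.18+0j), (-0+0j), (-0-0j)]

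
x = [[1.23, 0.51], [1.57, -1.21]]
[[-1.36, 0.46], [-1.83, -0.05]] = x@ [[-1.13, 0.23], [0.05, 0.34]]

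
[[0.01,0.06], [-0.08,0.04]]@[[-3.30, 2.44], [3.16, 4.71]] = [[0.16, 0.31],  [0.39, -0.01]]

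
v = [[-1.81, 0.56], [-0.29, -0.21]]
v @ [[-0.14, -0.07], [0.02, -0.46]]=[[0.26, -0.13], [0.04, 0.12]]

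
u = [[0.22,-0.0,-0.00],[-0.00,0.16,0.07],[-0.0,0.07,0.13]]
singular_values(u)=[0.22, 0.22, 0.07]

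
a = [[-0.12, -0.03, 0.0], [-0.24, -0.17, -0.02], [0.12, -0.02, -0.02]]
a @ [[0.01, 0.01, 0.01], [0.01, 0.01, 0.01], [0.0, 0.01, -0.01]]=[[-0.00, -0.0, -0.00], [-0.00, -0.0, -0.0], [0.0, 0.00, 0.0]]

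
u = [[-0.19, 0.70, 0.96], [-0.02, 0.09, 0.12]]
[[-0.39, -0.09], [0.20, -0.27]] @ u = [[0.08, -0.28, -0.39],[-0.03, 0.12, 0.16]]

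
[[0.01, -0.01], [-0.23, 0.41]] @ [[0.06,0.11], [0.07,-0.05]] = [[-0.00, 0.0], [0.01, -0.05]]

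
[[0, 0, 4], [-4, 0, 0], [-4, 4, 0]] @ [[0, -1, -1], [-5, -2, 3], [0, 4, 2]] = [[0, 16, 8], [0, 4, 4], [-20, -4, 16]]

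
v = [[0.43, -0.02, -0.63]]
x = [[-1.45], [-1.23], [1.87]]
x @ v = [[-0.62, 0.03, 0.91], [-0.53, 0.02, 0.77], [0.8, -0.04, -1.18]]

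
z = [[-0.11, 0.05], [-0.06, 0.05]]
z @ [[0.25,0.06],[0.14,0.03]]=[[-0.02,  -0.01], [-0.01,  -0.00]]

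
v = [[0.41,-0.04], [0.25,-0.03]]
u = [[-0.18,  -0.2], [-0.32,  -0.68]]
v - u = [[0.59,0.16], [0.57,0.65]]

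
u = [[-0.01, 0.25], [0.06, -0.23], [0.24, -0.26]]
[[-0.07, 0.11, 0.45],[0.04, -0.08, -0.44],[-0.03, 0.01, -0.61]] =u @ [[-0.45, 0.56, -0.65], [-0.29, 0.48, 1.76]]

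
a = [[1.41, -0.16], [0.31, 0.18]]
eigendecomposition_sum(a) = [[1.42, -0.19], [0.37, -0.05]] + [[-0.01, 0.03], [-0.06, 0.23]]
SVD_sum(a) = [[1.41, -0.12],[0.29, -0.02]] + [[-0.0, -0.04], [0.02, 0.2]]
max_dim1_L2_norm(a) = 1.42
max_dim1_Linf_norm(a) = 1.41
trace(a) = 1.59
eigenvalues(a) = [1.37, 0.22]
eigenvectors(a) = [[0.97, 0.13], [0.25, 0.99]]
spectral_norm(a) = 1.45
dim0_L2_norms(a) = [1.44, 0.24]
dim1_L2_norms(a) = [1.42, 0.36]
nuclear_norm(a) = 1.66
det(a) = 0.30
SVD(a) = [[-0.98, -0.20], [-0.20, 0.98]] @ diag([1.4485617210509092, 0.20944913536710605]) @ [[-1.00, 0.08], [0.08, 1.00]]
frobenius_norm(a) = 1.46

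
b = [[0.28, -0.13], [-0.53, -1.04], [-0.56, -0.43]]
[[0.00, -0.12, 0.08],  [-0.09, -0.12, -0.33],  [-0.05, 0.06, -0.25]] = b @ [[0.04, -0.31, 0.34], [0.07, 0.27, 0.14]]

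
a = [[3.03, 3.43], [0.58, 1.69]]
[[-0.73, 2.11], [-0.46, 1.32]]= a @[[0.11, -0.31], [-0.31, 0.89]]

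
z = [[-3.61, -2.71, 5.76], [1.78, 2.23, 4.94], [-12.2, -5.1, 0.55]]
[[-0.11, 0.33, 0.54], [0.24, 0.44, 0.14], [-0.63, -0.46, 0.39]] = z@[[0.04, 0.05, -0.00],  [0.03, -0.02, -0.07],  [0.02, 0.08, 0.06]]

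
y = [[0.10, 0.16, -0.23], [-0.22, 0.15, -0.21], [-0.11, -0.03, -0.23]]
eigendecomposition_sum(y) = [[(0.06+0.08j), (0.08-0.07j), (-0.07+0.02j)],  [-0.09+0.06j, 0.07+0.09j, -0.02-0.07j],  [-0.02-0.02j, -0.02+0.02j, (0.02-0.01j)]] + [[0.06-0.08j, 0.08+0.07j, (-0.07-0.02j)],[(-0.09-0.06j), 0.07-0.09j, (-0.02+0.07j)],[-0.02+0.02j, (-0.02-0.02j), (0.02+0.01j)]] + [[(-0.02+0j), 0j, (-0.09-0j)], [-0.05+0.00j, (0.01+0j), -0.17-0.00j], [(-0.07+0j), 0.01+0.00j, (-0.27-0j)]]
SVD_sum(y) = [[-0.08,0.08,-0.19], [-0.11,0.12,-0.27], [-0.08,0.09,-0.19]] + [[0.18, 0.07, -0.05], [-0.09, -0.04, 0.02], [-0.05, -0.02, 0.01]] + [[-0.00, 0.00, 0.00], [-0.02, 0.06, 0.04], [0.02, -0.09, -0.05]]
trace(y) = 0.02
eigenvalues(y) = [(0.15+0.16j), (0.15-0.16j), (-0.29+0j)]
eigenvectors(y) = [[0.04+0.68j, 0.04-0.68j, 0.27+0.00j],[(-0.71+0j), (-0.71-0j), 0.52+0.00j],[(-0.03-0.18j), -0.03+0.18j, 0.81+0.00j]]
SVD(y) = [[0.49,-0.87,-0.03], [0.71,0.43,-0.56], [0.50,0.25,0.83]] @ diag([0.44531627132698925, 0.23019201590016516, 0.13455502334452374]) @ [[-0.36,  0.38,  -0.85], [-0.91,  -0.36,  0.23], [0.22,  -0.85,  -0.48]]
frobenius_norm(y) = 0.52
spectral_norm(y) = 0.45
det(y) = -0.01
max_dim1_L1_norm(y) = 0.58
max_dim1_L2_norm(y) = 0.34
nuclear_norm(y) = 0.81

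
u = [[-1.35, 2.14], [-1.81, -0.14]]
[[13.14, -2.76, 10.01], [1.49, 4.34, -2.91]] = u @ [[-1.24,-2.19,1.19],[5.36,-2.67,5.43]]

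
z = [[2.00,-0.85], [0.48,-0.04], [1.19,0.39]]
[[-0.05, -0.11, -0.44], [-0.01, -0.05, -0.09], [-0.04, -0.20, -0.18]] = z @ [[-0.03, -0.12, -0.18], [-0.01, -0.15, 0.10]]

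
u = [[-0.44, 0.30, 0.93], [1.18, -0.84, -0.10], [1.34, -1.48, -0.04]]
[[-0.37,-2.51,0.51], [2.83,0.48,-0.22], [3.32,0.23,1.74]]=u @ [[2.41,  0.35,  -2.79], [-0.08,  0.23,  -3.71], [0.77,  -2.61,  0.42]]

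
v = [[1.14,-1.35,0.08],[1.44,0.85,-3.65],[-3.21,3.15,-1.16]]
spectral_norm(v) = 5.00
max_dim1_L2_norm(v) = 4.64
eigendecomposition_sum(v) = [[-0.33-0.00j,(0.02-0j),(-0.15+0j)], [(-0.4-0j),0.03-0.00j,-0.18+0.00j], [(-0.27-0j),0.02-0.00j,(-0.12+0j)]] + [[(0.74+0.28j), -0.69+0.22j, 0.12-0.67j], [0.92-1.87j, 0.41+1.87j, -1.73-0.47j], [(-1.47-0.9j), 1.57-0.20j, -0.52+1.39j]] + [[(0.74-0.28j), -0.69-0.22j, (0.12+0.67j)], [(0.92+1.87j), 0.41-1.87j, -1.73+0.47j], [(-1.47+0.9j), (1.57+0.2j), (-0.52-1.39j)]]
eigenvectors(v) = [[(-0.57+0j), -0.03-0.28j, (-0.03+0.28j)], [-0.68+0.00j, (-0.74+0j), -0.74-0.00j], [-0.46+0.00j, (-0.06+0.61j), (-0.06-0.61j)]]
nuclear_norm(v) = 9.24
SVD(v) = [[-0.33, -0.14, 0.93],[0.23, -0.97, -0.06],[0.92, 0.19, 0.35]] @ diag([5.004556081210104, 3.9618867266288973, 0.2777984798099304]) @ [[-0.6, 0.7, -0.38], [-0.55, -0.01, 0.84], [-0.59, -0.71, -0.39]]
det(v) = -5.51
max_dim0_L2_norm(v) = 3.83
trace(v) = 0.83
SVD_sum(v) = [[0.99,  -1.17,  0.64], [-0.68,  0.80,  -0.44], [-2.74,  3.23,  -1.76]] + [[0.3, 0.01, -0.46],[2.11, 0.04, -3.22],[-0.42, -0.01, 0.63]] + [[-0.15,-0.18,-0.1], [0.01,0.01,0.01], [-0.06,-0.07,-0.04]]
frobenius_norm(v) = 6.39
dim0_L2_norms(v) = [3.7, 3.53, 3.83]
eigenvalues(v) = [(-0.43+0j), (0.63+3.54j), (0.63-3.54j)]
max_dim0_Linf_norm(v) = 3.65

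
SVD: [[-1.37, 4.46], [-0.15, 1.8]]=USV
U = [[-0.93, -0.36],  [-0.36, 0.93]]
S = [4.99, 0.36]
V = [[0.27, -0.96], [0.96, 0.27]]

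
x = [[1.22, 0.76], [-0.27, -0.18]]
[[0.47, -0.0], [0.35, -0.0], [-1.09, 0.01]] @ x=[[0.57, 0.36], [0.43, 0.27], [-1.33, -0.83]]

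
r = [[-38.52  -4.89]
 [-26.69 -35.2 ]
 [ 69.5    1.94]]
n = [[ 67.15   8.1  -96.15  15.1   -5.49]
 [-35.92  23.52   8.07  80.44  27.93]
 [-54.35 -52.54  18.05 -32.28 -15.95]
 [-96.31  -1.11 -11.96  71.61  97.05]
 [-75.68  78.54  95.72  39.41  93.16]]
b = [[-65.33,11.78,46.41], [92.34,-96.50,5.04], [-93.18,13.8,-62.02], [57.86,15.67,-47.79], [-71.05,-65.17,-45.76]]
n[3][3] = 71.61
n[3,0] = -96.31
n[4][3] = 39.41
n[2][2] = 18.05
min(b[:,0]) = -93.18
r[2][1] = 1.94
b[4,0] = -71.05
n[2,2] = 18.05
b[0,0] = -65.33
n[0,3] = 15.1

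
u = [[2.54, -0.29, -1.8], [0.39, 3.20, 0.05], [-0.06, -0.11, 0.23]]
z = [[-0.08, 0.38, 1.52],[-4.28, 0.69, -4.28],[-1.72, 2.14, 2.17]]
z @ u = [[-0.15, 1.07, 0.51], [-10.35, 3.92, 6.75], [-3.66, 7.11, 3.7]]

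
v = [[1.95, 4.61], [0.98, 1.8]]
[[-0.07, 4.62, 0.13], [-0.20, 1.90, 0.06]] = v @[[-0.77,0.43,0.02],[0.31,0.82,0.02]]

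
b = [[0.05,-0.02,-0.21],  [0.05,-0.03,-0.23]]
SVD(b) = [[-0.67, -0.74], [-0.74, 0.67]] @ diag([0.3213407957211232, 0.0063319037670629425]) @ [[-0.22, 0.11, 0.97], [-0.50, -0.86, -0.02]]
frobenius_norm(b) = 0.32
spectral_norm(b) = 0.32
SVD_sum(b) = [[0.05, -0.02, -0.21], [0.05, -0.03, -0.23]] + [[0.0, 0.00, 0.00], [-0.00, -0.00, -0.00]]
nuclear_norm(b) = 0.33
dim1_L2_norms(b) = [0.22, 0.24]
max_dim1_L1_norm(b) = 0.31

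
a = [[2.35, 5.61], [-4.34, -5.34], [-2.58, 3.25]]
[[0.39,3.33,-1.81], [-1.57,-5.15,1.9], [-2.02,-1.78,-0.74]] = a @ [[0.57,  0.94,  -0.08], [-0.17,  0.2,  -0.29]]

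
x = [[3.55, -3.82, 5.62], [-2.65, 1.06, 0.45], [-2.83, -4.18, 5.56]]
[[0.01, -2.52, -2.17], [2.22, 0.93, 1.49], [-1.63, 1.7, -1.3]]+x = [[3.56, -6.34, 3.45], [-0.43, 1.99, 1.94], [-4.46, -2.48, 4.26]]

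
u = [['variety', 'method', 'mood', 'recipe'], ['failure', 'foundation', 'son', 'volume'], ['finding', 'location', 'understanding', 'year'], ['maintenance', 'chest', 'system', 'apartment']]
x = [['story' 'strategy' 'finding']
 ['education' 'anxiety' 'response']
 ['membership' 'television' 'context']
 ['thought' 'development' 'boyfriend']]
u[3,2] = 'system'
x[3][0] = 'thought'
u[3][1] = 'chest'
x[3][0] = 'thought'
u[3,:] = ['maintenance', 'chest', 'system', 'apartment']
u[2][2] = 'understanding'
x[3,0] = 'thought'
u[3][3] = 'apartment'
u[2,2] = 'understanding'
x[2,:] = ['membership', 'television', 'context']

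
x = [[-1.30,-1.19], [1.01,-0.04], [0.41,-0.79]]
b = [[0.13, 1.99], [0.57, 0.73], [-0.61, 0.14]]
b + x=[[-1.17, 0.80], [1.58, 0.69], [-0.20, -0.65]]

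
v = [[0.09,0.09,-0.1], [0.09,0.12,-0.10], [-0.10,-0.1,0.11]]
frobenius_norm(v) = 0.30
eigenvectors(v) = [[-0.54, -0.74, -0.41], [-0.6, -0.01, 0.80], [0.60, -0.68, 0.43]]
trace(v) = 0.32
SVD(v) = [[-0.54, 0.41, 0.74], [-0.6, -0.80, 0.01], [0.60, -0.43, 0.68]] @ diag([0.30067701488285054, 0.019826231714580967, 0.0005032465974315226]) @ [[-0.54, -0.60, 0.6], [0.41, -0.80, -0.43], [-0.74, -0.01, -0.68]]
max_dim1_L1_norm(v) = 0.31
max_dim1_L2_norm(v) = 0.18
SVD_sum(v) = [[0.09, 0.10, -0.10], [0.10, 0.11, -0.11], [-0.1, -0.11, 0.11]] + [[0.00,-0.01,-0.00], [-0.01,0.01,0.01], [-0.0,0.01,0.00]] + [[-0.00, -0.0, -0.0], [-0.0, -0.00, -0.00], [-0.0, -0.0, -0.0]]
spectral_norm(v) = 0.30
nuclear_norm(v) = 0.32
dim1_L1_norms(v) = [0.28, 0.31, 0.31]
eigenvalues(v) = [0.3, -0.0, 0.02]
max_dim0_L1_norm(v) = 0.31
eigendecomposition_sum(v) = [[0.09, 0.10, -0.1], [0.1, 0.11, -0.11], [-0.10, -0.11, 0.11]] + [[-0.0, -0.0, -0.00],[-0.0, -0.0, -0.00],[-0.0, -0.00, -0.0]] + [[0.0, -0.01, -0.00], [-0.01, 0.01, 0.01], [-0.0, 0.01, 0.00]]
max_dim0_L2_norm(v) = 0.18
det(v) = -0.00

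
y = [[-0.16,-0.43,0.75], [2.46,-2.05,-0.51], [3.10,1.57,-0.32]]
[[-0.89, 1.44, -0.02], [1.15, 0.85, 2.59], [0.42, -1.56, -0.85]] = y @ [[0.08, 0.03, 0.15], [-0.15, -0.75, -0.95], [-1.26, 1.50, -0.54]]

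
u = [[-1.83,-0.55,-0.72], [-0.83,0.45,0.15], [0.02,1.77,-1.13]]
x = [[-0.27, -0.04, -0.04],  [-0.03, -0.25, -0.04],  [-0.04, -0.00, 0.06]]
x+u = [[-2.10, -0.59, -0.76], [-0.86, 0.2, 0.11], [-0.02, 1.77, -1.07]]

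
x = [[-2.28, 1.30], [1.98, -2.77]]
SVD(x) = [[-0.6, 0.80], [0.8, 0.6]] @ diag([4.205987581076658, 0.889588931939313]) @ [[0.70, -0.71], [-0.71, -0.7]]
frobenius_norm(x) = 4.30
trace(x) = -5.05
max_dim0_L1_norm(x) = 4.26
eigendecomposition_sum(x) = [[-0.52, -0.36], [-0.55, -0.38]] + [[-1.76, 1.66], [2.53, -2.39]]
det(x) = 3.74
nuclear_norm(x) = 5.10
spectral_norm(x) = 4.21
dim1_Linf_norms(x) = [2.28, 2.77]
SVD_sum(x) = [[-1.77, 1.8], [2.36, -2.39]] + [[-0.51, -0.5], [-0.38, -0.38]]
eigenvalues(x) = [-0.9, -4.15]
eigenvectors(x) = [[0.69, -0.57], [0.73, 0.82]]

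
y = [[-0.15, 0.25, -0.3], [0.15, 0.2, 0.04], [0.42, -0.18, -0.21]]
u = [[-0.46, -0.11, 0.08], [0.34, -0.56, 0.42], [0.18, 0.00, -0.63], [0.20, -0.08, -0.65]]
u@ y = [[0.09,-0.15,0.12], [0.04,-0.10,-0.21], [-0.29,0.16,0.08], [-0.32,0.15,0.07]]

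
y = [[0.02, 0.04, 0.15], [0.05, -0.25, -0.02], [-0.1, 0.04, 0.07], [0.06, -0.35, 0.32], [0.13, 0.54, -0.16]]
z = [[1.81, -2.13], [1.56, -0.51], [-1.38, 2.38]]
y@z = [[-0.11, 0.29], [-0.27, -0.03], [-0.22, 0.36], [-0.88, 0.81], [1.3, -0.93]]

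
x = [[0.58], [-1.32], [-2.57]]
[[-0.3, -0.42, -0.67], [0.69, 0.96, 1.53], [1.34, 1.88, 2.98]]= x @ [[-0.52, -0.73, -1.16]]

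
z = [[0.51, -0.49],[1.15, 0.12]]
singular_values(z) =[1.26, 0.5]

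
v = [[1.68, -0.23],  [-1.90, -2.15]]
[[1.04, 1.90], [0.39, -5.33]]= v @ [[0.53, 1.31],[-0.65, 1.32]]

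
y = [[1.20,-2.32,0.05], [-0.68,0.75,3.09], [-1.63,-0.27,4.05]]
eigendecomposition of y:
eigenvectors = [[(-0.39+0j), (0.79+0j), (0.79-0j)], [(0.61+0j), (0.2-0.44j), (0.2+0.44j)], [(0.69+0j), 0.36+0.10j, (0.36-0.1j)]]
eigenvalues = [(4.73+0j), (0.64+1.31j), (0.64-1.31j)]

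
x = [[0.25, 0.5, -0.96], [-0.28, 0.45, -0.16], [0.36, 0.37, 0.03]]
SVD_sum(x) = [[0.22, 0.63, -0.87], [0.07, 0.19, -0.26], [0.05, 0.15, -0.21]] + [[0.04, -0.01, 0.01], [-0.35, 0.05, -0.05], [0.30, -0.04, 0.04]] + [[-0.00, -0.13, -0.09], [0.01, 0.21, 0.15], [0.01, 0.26, 0.19]]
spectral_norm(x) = 1.18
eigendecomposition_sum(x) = [[0.10+0.32j, 0.30+0.03j, -0.45+0.13j], [(-0.08+0.12j), (0.07+0.11j), -0.16-0.11j], [0.22+0.02j, 0.09-0.17j, (-0.04+0.3j)]] + [[(0.1-0.32j),(0.3-0.03j),(-0.45-0.13j)],[(-0.08-0.12j),(0.07-0.11j),-0.16+0.11j],[0.22-0.02j,0.09+0.17j,(-0.04-0.3j)]] + [[0.04+0.00j,  (-0.1-0j),  (-0.06+0j)],[(-0.13-0j),  0.31+0.00j,  0.17-0.00j],[-0.07-0.00j,  (0.18+0j),  0.10-0.00j]]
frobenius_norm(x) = 1.34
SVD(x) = [[-0.93, 0.08, -0.35], [-0.28, -0.76, 0.58], [-0.22, 0.64, 0.73]] @ diag([1.1767785411405964, 0.473627168429291, 0.4459479458823209]) @ [[-0.20, -0.57, 0.79],[0.98, -0.14, 0.14],[0.03, 0.81, 0.59]]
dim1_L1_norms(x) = [1.71, 0.89, 0.76]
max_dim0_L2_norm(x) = 0.97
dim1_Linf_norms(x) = [0.96, 0.45, 0.37]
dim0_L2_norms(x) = [0.52, 0.77, 0.97]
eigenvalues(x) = [(0.14+0.73j), (0.14-0.73j), (0.45+0j)]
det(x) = 0.25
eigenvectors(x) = [[(-0.79+0j), -0.79-0.00j, (-0.28+0j)], [-0.21-0.26j, (-0.21+0.26j), (0.83+0j)], [(-0.2+0.47j), -0.20-0.47j, 0.49+0.00j]]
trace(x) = 0.73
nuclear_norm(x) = 2.10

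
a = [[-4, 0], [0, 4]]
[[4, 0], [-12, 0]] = a@ [[-1, 0], [-3, 0]]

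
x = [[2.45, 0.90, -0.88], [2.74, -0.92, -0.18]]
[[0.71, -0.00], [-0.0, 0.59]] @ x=[[1.74, 0.64, -0.62], [1.62, -0.54, -0.11]]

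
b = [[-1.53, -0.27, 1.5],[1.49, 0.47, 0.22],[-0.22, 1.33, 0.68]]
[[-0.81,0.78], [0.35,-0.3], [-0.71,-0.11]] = b@ [[0.38, -0.16], [-0.36, -0.27], [-0.22, 0.31]]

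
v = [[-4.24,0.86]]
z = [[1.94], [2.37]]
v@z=[[-6.19]]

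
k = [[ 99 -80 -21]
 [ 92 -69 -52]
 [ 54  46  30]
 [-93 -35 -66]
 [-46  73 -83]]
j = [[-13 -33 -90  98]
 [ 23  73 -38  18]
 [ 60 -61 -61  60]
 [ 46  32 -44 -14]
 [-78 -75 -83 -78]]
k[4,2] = -83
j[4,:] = [-78, -75, -83, -78]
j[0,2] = -90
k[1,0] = 92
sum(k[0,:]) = -2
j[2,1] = -61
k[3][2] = -66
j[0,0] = -13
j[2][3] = 60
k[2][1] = 46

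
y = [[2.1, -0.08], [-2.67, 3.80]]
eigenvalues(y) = [1.98, 3.92]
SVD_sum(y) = [[0.94, -1.09], [-3.03, 3.49]] + [[1.16, 1.01],[0.36, 0.31]]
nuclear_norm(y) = 6.44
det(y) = 7.77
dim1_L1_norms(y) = [2.18, 6.47]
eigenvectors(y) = [[-0.56, 0.04], [-0.83, -1.0]]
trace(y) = 5.90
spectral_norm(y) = 4.84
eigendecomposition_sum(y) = [[1.86,0.08],[2.74,0.12]] + [[0.24,-0.16],[-5.41,3.68]]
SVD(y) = [[-0.30,0.95], [0.95,0.3]] @ diag([4.838243337367707, 1.6052107053022644]) @ [[-0.66, 0.75], [0.75, 0.66]]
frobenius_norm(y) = 5.10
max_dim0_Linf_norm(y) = 3.8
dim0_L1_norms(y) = [4.77, 3.88]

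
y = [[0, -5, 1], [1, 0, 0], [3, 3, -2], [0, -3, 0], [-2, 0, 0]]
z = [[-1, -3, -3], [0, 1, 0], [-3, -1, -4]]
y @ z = [[-3, -6, -4], [-1, -3, -3], [3, -4, -1], [0, -3, 0], [2, 6, 6]]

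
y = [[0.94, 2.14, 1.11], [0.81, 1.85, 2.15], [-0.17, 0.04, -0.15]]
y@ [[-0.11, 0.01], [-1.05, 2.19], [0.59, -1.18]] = [[-1.7, 3.39], [-0.76, 1.52], [-0.11, 0.26]]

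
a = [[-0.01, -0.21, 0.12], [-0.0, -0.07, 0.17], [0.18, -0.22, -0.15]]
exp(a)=[[1.0, -0.21, 0.09], [0.01, 0.91, 0.15], [0.17, -0.21, 0.85]]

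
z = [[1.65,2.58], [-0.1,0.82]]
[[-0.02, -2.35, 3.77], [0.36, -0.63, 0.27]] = z @ [[-0.59, -0.19, 1.49],[0.37, -0.79, 0.51]]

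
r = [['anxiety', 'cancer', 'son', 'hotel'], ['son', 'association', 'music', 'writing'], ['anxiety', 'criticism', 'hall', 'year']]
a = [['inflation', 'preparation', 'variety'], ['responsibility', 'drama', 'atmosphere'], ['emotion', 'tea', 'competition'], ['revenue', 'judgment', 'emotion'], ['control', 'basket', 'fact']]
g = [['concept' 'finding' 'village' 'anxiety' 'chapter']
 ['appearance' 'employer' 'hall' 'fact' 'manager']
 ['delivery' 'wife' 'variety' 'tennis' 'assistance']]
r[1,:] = ['son', 'association', 'music', 'writing']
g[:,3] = ['anxiety', 'fact', 'tennis']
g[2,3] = 'tennis'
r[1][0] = 'son'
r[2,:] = ['anxiety', 'criticism', 'hall', 'year']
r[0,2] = 'son'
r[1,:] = ['son', 'association', 'music', 'writing']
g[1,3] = 'fact'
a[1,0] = 'responsibility'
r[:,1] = ['cancer', 'association', 'criticism']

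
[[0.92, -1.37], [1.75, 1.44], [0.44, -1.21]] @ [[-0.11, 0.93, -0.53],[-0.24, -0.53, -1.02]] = [[0.23, 1.58, 0.91],[-0.54, 0.86, -2.4],[0.24, 1.05, 1.00]]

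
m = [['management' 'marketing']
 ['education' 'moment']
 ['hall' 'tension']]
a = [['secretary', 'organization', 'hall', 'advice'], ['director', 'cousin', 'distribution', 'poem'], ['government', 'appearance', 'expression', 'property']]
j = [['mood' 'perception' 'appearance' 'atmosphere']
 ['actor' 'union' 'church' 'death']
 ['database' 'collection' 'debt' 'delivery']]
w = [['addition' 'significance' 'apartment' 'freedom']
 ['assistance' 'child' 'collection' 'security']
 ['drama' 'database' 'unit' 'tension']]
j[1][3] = 'death'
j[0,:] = ['mood', 'perception', 'appearance', 'atmosphere']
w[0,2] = 'apartment'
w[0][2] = 'apartment'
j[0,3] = 'atmosphere'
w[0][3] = 'freedom'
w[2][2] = 'unit'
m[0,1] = 'marketing'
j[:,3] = ['atmosphere', 'death', 'delivery']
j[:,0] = ['mood', 'actor', 'database']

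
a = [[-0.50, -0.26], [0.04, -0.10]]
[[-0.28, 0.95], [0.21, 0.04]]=a@[[1.37,-1.42], [-1.55,-0.93]]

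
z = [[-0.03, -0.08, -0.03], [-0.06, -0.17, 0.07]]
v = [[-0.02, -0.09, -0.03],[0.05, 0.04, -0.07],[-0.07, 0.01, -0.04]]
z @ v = [[-0.0, -0.0, 0.01], [-0.01, -0.0, 0.01]]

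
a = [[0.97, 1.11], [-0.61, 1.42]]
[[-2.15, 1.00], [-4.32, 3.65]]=a@[[0.85, -1.28],[-2.68, 2.02]]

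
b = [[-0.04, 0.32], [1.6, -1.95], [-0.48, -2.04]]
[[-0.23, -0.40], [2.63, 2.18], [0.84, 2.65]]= b @ [[0.89, -0.17],[-0.62, -1.26]]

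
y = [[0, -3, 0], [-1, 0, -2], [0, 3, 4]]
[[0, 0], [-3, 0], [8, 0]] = y @ [[-1, 0], [0, 0], [2, 0]]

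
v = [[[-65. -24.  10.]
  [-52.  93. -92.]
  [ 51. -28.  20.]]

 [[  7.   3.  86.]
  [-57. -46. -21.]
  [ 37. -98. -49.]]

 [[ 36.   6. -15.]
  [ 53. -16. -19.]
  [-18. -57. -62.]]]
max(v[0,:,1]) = 93.0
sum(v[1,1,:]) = -124.0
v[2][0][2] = -15.0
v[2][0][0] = 36.0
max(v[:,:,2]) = 86.0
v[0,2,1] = -28.0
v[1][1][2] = -21.0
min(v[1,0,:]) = 3.0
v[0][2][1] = -28.0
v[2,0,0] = 36.0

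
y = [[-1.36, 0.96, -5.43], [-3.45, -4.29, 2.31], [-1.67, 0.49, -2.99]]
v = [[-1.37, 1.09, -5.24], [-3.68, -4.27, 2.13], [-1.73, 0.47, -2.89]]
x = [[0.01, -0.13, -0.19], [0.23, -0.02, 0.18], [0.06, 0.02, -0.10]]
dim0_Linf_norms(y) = [3.45, 4.29, 5.43]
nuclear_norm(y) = 12.95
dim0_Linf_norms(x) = [0.23, 0.13, 0.19]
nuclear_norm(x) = 0.61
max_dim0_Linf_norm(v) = 5.24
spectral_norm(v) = 7.03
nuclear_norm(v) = 12.84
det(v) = 16.63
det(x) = -0.01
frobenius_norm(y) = 8.94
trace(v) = -8.53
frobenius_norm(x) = 0.39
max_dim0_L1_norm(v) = 10.26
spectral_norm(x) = 0.32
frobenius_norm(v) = 8.85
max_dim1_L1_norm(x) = 0.43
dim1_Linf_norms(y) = [5.43, 4.29, 2.99]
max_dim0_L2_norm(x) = 0.28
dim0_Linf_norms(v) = [3.68, 4.27, 5.24]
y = x + v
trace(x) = -0.11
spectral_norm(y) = 7.23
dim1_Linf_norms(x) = [0.19, 0.23, 0.1]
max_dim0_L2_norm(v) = 6.35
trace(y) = -8.64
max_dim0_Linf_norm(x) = 0.23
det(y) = 18.57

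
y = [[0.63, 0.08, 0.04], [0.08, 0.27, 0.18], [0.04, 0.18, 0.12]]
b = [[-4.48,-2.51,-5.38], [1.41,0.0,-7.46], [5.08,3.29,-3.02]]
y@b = [[-2.51, -1.45, -4.11], [0.94, 0.39, -2.99], [0.68, 0.29, -1.92]]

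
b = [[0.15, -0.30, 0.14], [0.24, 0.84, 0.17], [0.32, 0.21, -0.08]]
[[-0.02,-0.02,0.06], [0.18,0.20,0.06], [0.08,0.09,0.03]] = b@[[0.16, 0.18, 0.16], [0.16, 0.18, -0.02], [0.03, 0.04, 0.25]]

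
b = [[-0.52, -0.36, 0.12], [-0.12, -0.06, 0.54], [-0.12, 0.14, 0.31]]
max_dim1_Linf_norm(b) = 0.54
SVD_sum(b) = [[-0.34, -0.17, 0.37], [-0.3, -0.15, 0.33], [-0.16, -0.08, 0.17]] + [[-0.17, -0.2, -0.25], [0.13, 0.16, 0.2], [0.11, 0.13, 0.16]] + [[-0.01, 0.01, -0.00], [0.05, -0.06, 0.02], [-0.07, 0.09, -0.02]]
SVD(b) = [[-0.71,0.7,0.1],[-0.63,-0.55,-0.55],[-0.33,-0.46,0.83]] @ diag([0.7540499998785228, 0.5144293314910654, 0.1444681992164884]) @ [[0.64,0.33,-0.70],[-0.47,-0.55,-0.69],[-0.61,0.77,-0.20]]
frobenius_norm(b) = 0.92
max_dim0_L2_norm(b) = 0.63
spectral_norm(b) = 0.75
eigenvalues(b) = [0.49, -0.55, -0.21]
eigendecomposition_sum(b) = [[0.01,-0.03,-0.09], [-0.06,0.13,0.36], [-0.06,0.12,0.34]] + [[-0.54, -0.51, 0.4], [-0.06, -0.06, 0.04], [-0.07, -0.06, 0.05]] + [[0.0,0.18,-0.19], [-0.00,-0.13,0.14], [0.00,0.08,-0.08]]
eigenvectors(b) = [[0.17, -0.99, 0.77], [-0.71, -0.11, -0.55], [-0.68, -0.12, 0.33]]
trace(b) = -0.27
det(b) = 0.06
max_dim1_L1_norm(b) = 1.0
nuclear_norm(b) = 1.41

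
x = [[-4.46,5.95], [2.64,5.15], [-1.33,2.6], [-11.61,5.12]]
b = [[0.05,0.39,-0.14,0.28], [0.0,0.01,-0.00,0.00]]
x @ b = [[-0.22, -1.68, 0.62, -1.25],[0.13, 1.08, -0.37, 0.74],[-0.07, -0.49, 0.19, -0.37],[-0.58, -4.48, 1.63, -3.25]]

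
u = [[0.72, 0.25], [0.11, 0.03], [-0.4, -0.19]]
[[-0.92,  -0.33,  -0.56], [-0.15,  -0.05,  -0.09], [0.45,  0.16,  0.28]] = u @ [[-1.66, -0.6, -1.02], [1.11, 0.40, 0.69]]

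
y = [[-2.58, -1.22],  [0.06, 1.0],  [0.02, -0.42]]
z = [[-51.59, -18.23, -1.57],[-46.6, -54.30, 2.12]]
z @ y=[[131.98, 45.37], [117.01, 1.66]]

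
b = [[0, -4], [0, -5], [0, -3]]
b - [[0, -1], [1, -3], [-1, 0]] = [[0, -3], [-1, -2], [1, -3]]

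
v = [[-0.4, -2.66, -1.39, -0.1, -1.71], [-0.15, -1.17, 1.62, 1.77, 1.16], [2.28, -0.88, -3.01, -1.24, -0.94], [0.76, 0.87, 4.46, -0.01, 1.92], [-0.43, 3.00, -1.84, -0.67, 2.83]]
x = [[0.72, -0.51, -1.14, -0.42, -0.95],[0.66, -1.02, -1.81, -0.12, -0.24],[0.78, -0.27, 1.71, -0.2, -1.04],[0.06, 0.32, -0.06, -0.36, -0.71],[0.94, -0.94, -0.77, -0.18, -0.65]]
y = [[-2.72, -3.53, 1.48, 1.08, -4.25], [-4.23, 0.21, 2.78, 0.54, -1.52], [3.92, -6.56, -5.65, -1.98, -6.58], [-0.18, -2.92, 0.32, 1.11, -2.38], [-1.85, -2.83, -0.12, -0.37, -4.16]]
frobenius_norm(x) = 4.03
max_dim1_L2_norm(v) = 4.99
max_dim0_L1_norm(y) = 18.89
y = x @ v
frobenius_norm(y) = 15.86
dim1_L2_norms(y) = [6.42, 5.32, 11.73, 3.94, 5.37]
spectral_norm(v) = 6.76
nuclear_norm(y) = 23.87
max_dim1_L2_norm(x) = 2.2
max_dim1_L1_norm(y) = 24.69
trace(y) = -11.21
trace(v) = -1.76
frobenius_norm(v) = 9.16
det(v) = 142.93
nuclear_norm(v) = 17.31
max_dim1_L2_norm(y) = 11.73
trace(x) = 0.40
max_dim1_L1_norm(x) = 4.0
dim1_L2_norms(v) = [3.48, 2.91, 4.18, 4.99, 4.59]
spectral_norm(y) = 13.19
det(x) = 0.00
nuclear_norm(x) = 6.45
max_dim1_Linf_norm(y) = 6.58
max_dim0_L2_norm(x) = 2.85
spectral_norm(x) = 3.20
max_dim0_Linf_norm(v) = 4.46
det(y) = 0.03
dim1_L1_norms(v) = [6.26, 5.87, 8.35, 8.02, 8.77]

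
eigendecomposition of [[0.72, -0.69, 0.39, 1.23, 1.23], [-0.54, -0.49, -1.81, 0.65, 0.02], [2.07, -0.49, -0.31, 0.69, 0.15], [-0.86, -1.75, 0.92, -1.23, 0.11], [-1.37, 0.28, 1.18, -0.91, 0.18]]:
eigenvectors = [[(-0.51+0j),-0.14-0.41j,-0.14+0.41j,-0.31+0.00j,(0.1+0j)], [0.48+0.00j,-0.07-0.48j,-0.07+0.48j,(0.28+0j),0.27+0.00j], [-0.62+0.00j,-0.29+0.02j,(-0.29-0.02j),0.44+0.00j,(-0.32+0j)], [-0.29+0.00j,0.61+0.00j,0.61-0.00j,(0.74+0j),(-0.53+0j)], [(0.2+0j),0.32+0.14j,0.32-0.14j,-0.29+0.00j,(0.74+0j)]]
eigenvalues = [(2.05+0j), (-1.2+2j), (-1.2-2j), (-1.02+0j), (0.23+0j)]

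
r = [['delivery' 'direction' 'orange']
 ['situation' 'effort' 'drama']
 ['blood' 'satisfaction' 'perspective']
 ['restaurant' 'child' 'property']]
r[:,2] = ['orange', 'drama', 'perspective', 'property']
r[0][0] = 'delivery'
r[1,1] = 'effort'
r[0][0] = 'delivery'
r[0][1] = 'direction'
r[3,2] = 'property'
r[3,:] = ['restaurant', 'child', 'property']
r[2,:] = ['blood', 'satisfaction', 'perspective']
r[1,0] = 'situation'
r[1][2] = 'drama'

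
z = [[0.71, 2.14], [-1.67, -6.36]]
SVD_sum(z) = [[0.59, 2.17], [-1.71, -6.35]] + [[0.12,-0.03], [0.04,-0.01]]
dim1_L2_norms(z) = [2.25, 6.58]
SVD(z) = [[-0.32, 0.95], [0.95, 0.32]] @ diag([6.950096210400516, 0.13550891548675795]) @ [[-0.26, -0.97], [0.97, -0.26]]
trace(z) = -5.65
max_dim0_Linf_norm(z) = 6.36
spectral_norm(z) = 6.95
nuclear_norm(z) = 7.09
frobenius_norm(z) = 6.95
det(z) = -0.94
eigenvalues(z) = [0.16, -5.81]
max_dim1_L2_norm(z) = 6.58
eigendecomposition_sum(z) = [[0.18,0.06], [-0.05,-0.01]] + [[0.53, 2.08], [-1.62, -6.35]]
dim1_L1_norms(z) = [2.85, 8.03]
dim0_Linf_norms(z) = [1.67, 6.36]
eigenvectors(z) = [[0.97, -0.31], [-0.25, 0.95]]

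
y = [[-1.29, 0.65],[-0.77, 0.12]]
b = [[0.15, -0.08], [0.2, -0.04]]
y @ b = [[-0.06,0.08], [-0.09,0.06]]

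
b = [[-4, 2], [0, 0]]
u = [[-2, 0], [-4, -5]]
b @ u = [[0, -10], [0, 0]]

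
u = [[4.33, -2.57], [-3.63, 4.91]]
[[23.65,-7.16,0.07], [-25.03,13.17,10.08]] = u @ [[4.34, -0.11, 2.20], [-1.89, 2.6, 3.68]]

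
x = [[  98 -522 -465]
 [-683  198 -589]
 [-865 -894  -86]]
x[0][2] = -465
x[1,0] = -683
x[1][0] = -683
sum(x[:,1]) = -1218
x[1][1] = 198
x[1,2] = -589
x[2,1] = -894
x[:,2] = [-465, -589, -86]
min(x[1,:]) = -683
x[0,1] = -522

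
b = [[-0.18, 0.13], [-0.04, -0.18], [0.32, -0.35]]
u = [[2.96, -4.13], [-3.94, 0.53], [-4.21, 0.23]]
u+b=[[2.78, -4.00],[-3.98, 0.35],[-3.89, -0.12]]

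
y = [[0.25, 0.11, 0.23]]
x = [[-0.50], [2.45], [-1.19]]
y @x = [[-0.13]]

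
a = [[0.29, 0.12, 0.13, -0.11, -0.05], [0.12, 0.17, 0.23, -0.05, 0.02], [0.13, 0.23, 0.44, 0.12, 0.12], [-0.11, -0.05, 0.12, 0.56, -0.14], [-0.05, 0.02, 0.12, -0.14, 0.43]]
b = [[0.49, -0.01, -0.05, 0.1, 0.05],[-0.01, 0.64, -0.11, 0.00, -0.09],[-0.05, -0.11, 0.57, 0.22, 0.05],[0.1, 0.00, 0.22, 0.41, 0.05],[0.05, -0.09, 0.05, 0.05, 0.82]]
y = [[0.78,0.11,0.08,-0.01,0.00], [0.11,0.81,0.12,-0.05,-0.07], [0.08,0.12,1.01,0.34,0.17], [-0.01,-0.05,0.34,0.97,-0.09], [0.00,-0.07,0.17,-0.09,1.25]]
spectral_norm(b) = 0.92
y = b + a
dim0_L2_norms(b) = [0.51, 0.66, 0.62, 0.48, 0.83]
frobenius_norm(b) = 1.41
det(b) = 0.04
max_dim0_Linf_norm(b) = 0.82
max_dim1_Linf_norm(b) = 0.82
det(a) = 0.00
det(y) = 0.61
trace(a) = 1.89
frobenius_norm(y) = 2.27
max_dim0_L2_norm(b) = 0.83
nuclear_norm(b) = 2.93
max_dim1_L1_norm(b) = 1.06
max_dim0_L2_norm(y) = 1.27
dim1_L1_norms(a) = [0.7, 0.59, 1.04, 0.98, 0.76]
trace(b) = 2.93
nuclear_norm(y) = 4.82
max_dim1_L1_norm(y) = 1.72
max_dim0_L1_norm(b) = 1.06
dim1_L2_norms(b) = [0.51, 0.66, 0.62, 0.48, 0.83]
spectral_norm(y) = 1.38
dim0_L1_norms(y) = [0.98, 1.16, 1.72, 1.46, 1.58]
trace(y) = 4.82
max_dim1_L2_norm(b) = 0.83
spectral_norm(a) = 0.69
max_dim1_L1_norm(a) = 1.04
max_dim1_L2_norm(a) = 0.6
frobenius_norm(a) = 1.05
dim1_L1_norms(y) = [0.98, 1.16, 1.72, 1.46, 1.58]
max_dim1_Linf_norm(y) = 1.25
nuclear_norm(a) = 1.89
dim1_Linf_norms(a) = [0.29, 0.23, 0.44, 0.56, 0.43]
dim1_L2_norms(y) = [0.79, 0.83, 1.09, 1.03, 1.27]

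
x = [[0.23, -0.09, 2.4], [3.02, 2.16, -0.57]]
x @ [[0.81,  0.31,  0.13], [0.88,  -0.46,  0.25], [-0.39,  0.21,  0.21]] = [[-0.83, 0.62, 0.51], [4.57, -0.18, 0.81]]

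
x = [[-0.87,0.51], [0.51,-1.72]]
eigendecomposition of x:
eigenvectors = [[0.91, -0.42], [0.42, 0.91]]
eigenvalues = [-0.63, -1.96]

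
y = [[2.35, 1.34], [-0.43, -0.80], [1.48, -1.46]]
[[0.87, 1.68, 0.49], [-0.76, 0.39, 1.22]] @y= [[2.05,  -0.89], [-0.15,  -3.11]]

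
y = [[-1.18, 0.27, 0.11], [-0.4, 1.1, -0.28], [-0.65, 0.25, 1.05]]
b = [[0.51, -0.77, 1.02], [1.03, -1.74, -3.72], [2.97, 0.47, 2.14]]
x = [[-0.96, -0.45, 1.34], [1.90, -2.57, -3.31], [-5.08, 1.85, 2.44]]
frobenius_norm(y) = 2.12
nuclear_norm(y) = 3.45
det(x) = -18.12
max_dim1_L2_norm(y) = 1.26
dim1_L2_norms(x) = [1.71, 4.6, 5.93]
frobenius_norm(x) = 7.70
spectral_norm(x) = 7.30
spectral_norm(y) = 1.68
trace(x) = -1.09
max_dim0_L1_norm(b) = 6.88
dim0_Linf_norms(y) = [1.18, 1.1, 1.05]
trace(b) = 0.91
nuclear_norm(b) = 8.90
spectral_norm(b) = 4.74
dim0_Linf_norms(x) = [5.08, 2.57, 3.31]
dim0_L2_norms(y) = [1.41, 1.16, 1.09]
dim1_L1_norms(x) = [2.75, 7.78, 9.37]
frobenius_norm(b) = 5.78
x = b @ y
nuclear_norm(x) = 10.61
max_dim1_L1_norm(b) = 6.49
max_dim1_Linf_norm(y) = 1.18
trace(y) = 0.97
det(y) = -1.22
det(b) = 14.96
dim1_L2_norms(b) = [1.38, 4.23, 3.69]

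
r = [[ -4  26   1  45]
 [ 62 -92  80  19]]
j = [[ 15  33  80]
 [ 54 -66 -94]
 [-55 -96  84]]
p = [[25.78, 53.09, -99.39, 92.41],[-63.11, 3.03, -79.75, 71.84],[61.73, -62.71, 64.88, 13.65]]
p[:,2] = [-99.39, -79.75, 64.88]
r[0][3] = 45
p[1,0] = -63.11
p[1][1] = 3.03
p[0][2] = -99.39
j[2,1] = -96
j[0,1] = 33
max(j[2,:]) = 84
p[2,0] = 61.73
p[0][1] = 53.09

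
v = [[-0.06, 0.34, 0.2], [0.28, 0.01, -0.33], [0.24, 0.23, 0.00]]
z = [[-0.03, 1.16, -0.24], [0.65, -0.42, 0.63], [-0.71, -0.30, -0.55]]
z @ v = [[0.27, -0.05, -0.39],[-0.01, 0.36, 0.27],[-0.17, -0.37, -0.04]]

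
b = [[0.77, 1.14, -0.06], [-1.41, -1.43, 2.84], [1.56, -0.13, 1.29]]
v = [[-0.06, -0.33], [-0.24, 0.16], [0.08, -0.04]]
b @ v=[[-0.32, -0.07], [0.65, 0.12], [0.04, -0.59]]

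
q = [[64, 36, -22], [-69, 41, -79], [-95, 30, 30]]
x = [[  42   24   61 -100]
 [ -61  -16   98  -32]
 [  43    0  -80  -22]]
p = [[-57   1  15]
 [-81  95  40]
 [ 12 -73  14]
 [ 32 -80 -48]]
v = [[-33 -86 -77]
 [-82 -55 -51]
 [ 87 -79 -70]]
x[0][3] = -100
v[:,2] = [-77, -51, -70]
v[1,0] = -82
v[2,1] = -79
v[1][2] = -51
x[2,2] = -80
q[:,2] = [-22, -79, 30]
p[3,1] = -80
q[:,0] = [64, -69, -95]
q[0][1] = 36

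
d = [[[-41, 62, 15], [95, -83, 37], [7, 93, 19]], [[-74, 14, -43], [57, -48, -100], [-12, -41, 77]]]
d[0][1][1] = -83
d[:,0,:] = [[-41, 62, 15], [-74, 14, -43]]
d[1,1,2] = -100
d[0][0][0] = -41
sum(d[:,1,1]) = -131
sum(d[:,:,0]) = 32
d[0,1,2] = 37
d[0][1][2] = 37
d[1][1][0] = 57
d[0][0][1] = 62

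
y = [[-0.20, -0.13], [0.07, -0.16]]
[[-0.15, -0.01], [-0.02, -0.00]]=y@[[0.54,  0.03], [0.36,  0.02]]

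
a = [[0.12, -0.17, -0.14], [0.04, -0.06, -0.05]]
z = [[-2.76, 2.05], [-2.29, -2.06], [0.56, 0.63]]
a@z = [[-0.02,0.51], [-0.00,0.17]]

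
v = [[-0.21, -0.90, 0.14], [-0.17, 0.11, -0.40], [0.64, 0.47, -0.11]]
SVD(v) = [[-0.78, 0.37, 0.51], [0.07, -0.75, 0.66], [0.63, 0.55, 0.55]] @ diag([1.1613243180271515, 0.5200246671760448, 0.31336906976792794]) @ [[0.48, 0.86, -0.18], [0.77, -0.31, 0.56], [0.43, -0.4, -0.81]]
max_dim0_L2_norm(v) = 1.02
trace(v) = -0.21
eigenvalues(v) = [(0.55+0j), (-0.38+0.45j), (-0.38-0.45j)]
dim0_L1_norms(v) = [1.02, 1.48, 0.65]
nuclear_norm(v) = 1.99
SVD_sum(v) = [[-0.43, -0.78, 0.16], [0.04, 0.07, -0.02], [0.35, 0.63, -0.13]] + [[0.15, -0.06, 0.11], [-0.3, 0.12, -0.22], [0.22, -0.09, 0.16]] + [[0.07, -0.06, -0.13], [0.09, -0.08, -0.17], [0.07, -0.07, -0.14]]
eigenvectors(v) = [[0.75+0.00j, (0.46-0.32j), 0.46+0.32j],  [(-0.58+0j), -0.19-0.29j, (-0.19+0.29j)],  [(0.32+0j), -0.75+0.00j, (-0.75-0j)]]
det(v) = 0.19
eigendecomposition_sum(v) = [[(0.24+0j), -0.27+0.00j, 0.22-0.00j], [-0.19+0.00j, (0.21+0j), -0.17+0.00j], [(0.1+0j), (-0.11+0j), 0.09-0.00j]] + [[-0.23+0.02j, -0.31-0.07j, (-0.04-0.19j)], [(0.01+0.14j), -0.05+0.19j, -0.12+0.02j], [(0.27+0.15j), 0.29+0.32j, (-0.1+0.24j)]] + [[(-0.23-0.02j), (-0.31+0.07j), (-0.04+0.19j)],[0.01-0.14j, (-0.05-0.19j), -0.12-0.02j],[(0.27-0.15j), (0.29-0.32j), -0.10-0.24j]]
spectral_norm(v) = 1.16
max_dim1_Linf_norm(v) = 0.9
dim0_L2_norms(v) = [0.69, 1.02, 0.44]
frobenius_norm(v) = 1.31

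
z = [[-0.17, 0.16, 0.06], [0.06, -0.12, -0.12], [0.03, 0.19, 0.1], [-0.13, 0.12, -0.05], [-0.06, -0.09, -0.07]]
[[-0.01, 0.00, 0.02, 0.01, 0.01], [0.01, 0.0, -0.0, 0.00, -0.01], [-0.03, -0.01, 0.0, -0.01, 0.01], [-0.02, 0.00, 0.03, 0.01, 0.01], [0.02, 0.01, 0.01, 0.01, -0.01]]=z @[[-0.07, -0.07, -0.09, -0.08, 0.02], [-0.19, -0.06, 0.08, -0.01, 0.08], [0.06, -0.01, -0.12, -0.06, -0.02]]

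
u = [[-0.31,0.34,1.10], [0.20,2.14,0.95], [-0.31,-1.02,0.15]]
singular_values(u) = [2.62, 1.12, 0.0]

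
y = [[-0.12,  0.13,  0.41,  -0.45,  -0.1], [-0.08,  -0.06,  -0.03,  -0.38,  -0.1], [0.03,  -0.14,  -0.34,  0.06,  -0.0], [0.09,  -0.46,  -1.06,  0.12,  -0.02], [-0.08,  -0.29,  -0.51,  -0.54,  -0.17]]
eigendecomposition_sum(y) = [[0j,-0.19+0.00j,(-0.42+0j),-0.09-0.00j,-0.04+0.00j], [0.00+0.00j,(-0.28+0j),-0.60+0.00j,(-0.13-0j),(-0.06+0j)], [0.00+0.00j,-0.06+0.00j,(-0.13+0j),-0.03-0.00j,(-0.01+0j)], [0j,-0.24+0.00j,-0.52+0.00j,(-0.12-0j),(-0.06+0j)], [(0.01+0j),-0.54+0.00j,(-1.17+0j),(-0.26-0j),(-0.12+0j)]] + [[-0.16+0.00j, (0.33-0j), (0.76+0j), -0.36+0.00j, -0.04-0.00j], [(-0.11+0j), 0.23-0.00j, (0.52+0j), -0.24+0.00j, (-0.03-0j)], [0.04-0.00j, (-0.08+0j), -0.19-0.00j, (0.09-0j), (0.01+0j)], [0.11-0.00j, (-0.22+0j), (-0.51-0j), 0.24-0.00j, 0.03+0.00j], [(-0.13+0j), (0.27-0j), (0.62+0j), (-0.29+0j), -0.03-0.00j]] + [[(0.01+0.01j), (-0-0.02j), (0.02-0.02j), 0.00+0.01j, -0.01+0.00j], [(0.01+0.01j), (-0-0.01j), 0.01-0.01j, 0.00+0.01j, (-0+0j)], [(-0-0j), 0j, -0.00+0.00j, (-0-0j), -0j], [(-0.01-0.01j), 0.01j, -0.01+0.01j, -0.00-0.01j, 0.00-0.00j], [(0.02+0.01j), (-0.01-0.02j), 0.01-0.03j, 0.01+0.01j, -0.01+0.00j]] + [[(0.01-0.01j), -0.00+0.02j, 0.02+0.02j, 0.00-0.01j, -0.01-0.00j], [(0.01-0.01j), -0.00+0.01j, 0.01+0.01j, 0.00-0.01j, -0.00-0.00j], [-0.00+0.00j, 0.00-0.00j, (-0-0j), (-0+0j), 0j], [-0.01+0.01j, 0.00-0.01j, (-0.01-0.01j), (-0+0.01j), 0j], [(0.02-0.01j), -0.01+0.02j, 0.01+0.03j, (0.01-0.01j), (-0.01-0j)]] + [[0.01-0.00j,-0.01+0.00j,(0.03-0j),-0.01-0.00j,(-0+0j)], [0.01-0.00j,-0.01+0.00j,0.03-0.00j,(-0.01-0j),(-0+0j)], [(-0+0j),-0j,(-0.01+0j),0j,0.00-0.00j], [(-0+0j),0.00-0.00j,(-0.01+0j),0.00+0.00j,-0j], [-0j,(-0+0j),(0.01-0j),(-0-0j),(-0+0j)]]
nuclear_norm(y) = 2.29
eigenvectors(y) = [[(0.28+0j), (0.61+0j), (0.56+0.24j), (0.56-0.24j), -0.63+0.00j], [0.41+0.00j, 0.42+0.00j, 0.32+0.14j, (0.32-0.14j), (-0.62+0j)], [(0.09+0j), -0.15+0.00j, (-0.14-0.05j), (-0.14+0.05j), 0.26+0.00j], [(0.35+0j), -0.41+0.00j, -0.32-0.07j, (-0.32+0.07j), (0.27+0j)], [0.79+0.00j, 0.50+0.00j, (0.62+0j), 0.62-0.00j, (-0.28+0j)]]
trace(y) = -0.57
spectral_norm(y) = 1.42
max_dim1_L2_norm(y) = 1.17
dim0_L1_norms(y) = [0.4, 1.08, 2.35, 1.55, 0.39]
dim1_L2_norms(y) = [0.64, 0.41, 0.37, 1.17, 0.82]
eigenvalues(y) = [(-0.65+0j), (0.09+0j), (-0+0.01j), (-0-0.01j), (-0.01+0j)]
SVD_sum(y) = [[-0.03, 0.18, 0.4, -0.01, 0.02], [0.00, -0.02, -0.04, 0.00, -0.00], [0.02, -0.15, -0.34, 0.01, -0.02], [0.07, -0.47, -1.06, 0.02, -0.05], [0.03, -0.23, -0.53, 0.01, -0.02]] + [[-0.09, -0.05, 0.01, -0.44, -0.12],[-0.08, -0.04, 0.01, -0.38, -0.10],[0.01, 0.01, -0.0, 0.05, 0.01],[0.02, 0.01, -0.00, 0.1, 0.03],[-0.12, -0.06, 0.02, -0.55, -0.15]] + [[-0.00, 0.00, -0.0, 0.0, 0.0], [-0.0, 0.0, -0.0, 0.0, 0.00], [-0.0, 0.0, -0.0, 0.0, 0.00], [0.0, -0.00, 0.0, -0.0, -0.00], [0.0, -0.00, 0.0, -0.00, -0.00]] + [[0.00, 0.00, -0.00, -0.00, -0.00], [-0.00, -0.0, 0.00, 0.00, 0.00], [0.00, 0.0, -0.00, -0.00, -0.00], [-0.0, -0.00, 0.0, 0.0, 0.00], [0.0, 0.0, -0.00, -0.0, -0.00]] + [[-0.0,-0.00,0.00,0.0,-0.00], [0.0,0.0,-0.00,-0.00,0.0], [-0.00,-0.00,0.0,0.0,-0.0], [-0.00,-0.0,0.0,0.0,-0.0], [0.0,0.00,-0.00,-0.0,0.00]]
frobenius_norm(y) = 1.66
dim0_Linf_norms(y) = [0.12, 0.46, 1.06, 0.54, 0.17]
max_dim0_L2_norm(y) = 1.29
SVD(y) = [[-0.31,-0.55,-0.11,0.05,0.77], [0.03,-0.47,-0.24,-0.79,-0.31], [0.26,0.07,-0.93,0.25,0.00], [0.82,0.13,0.17,-0.27,0.46], [0.41,-0.68,0.19,0.49,-0.32]] @ diag([1.4166856672407657, 0.8596802325697929, 0.005518472672865719, 0.004537134418436746, 0.0007608113830494955]) @ [[0.06, -0.40, -0.91, 0.01, -0.04], [0.2, 0.1, -0.03, 0.94, 0.25], [0.72, -0.56, 0.31, -0.02, -0.26], [0.42, 0.66, -0.24, -0.01, -0.57], [-0.51, -0.26, 0.12, 0.33, -0.74]]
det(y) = 0.00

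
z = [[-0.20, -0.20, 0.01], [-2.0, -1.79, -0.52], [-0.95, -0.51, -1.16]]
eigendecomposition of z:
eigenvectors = [[0.08, 0.68, -0.1], [0.88, -0.69, -0.31], [0.48, -0.26, 0.94]]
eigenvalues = [-2.26, -0.0, -0.89]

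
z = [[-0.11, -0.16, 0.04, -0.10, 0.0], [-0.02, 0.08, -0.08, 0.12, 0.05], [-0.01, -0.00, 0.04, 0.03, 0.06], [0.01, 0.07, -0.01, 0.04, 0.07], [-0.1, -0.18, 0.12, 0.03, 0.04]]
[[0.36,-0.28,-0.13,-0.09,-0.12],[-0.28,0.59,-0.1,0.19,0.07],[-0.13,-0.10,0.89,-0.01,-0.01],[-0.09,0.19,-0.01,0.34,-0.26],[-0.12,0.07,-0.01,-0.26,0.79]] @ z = [[-0.02, -0.06, 0.02, -0.08, -0.03], [0.01, 0.09, -0.06, 0.11, 0.04], [0.01, 0.01, 0.04, 0.03, 0.05], [0.04, 0.10, -0.05, 0.04, 0.02], [-0.07, -0.14, 0.09, 0.03, 0.02]]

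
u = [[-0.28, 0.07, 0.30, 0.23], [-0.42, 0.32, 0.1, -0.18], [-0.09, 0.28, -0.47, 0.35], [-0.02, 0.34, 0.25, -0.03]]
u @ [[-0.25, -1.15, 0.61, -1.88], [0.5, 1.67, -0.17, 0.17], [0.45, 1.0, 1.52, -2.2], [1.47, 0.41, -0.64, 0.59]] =[[0.58, 0.83, 0.13, 0.01], [0.05, 1.04, -0.04, 0.52], [0.47, 0.24, -1.04, 1.46], [0.24, 0.83, 0.33, -0.47]]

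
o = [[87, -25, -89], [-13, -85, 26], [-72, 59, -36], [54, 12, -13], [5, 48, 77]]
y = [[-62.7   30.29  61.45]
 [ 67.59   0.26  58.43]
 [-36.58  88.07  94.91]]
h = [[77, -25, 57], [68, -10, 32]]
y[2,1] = 88.07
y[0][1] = 30.29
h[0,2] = 57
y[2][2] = 94.91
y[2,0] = -36.58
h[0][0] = 77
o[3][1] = 12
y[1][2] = 58.43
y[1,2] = 58.43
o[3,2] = -13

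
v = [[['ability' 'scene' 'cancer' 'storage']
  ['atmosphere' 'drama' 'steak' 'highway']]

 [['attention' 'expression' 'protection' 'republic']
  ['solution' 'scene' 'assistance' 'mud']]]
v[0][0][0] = 'ability'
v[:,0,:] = [['ability', 'scene', 'cancer', 'storage'], ['attention', 'expression', 'protection', 'republic']]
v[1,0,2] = 'protection'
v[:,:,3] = [['storage', 'highway'], ['republic', 'mud']]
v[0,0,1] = 'scene'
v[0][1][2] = 'steak'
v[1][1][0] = 'solution'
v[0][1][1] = 'drama'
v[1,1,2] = 'assistance'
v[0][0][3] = 'storage'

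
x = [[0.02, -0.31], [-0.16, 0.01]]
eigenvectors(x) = [[0.82, 0.81], [-0.57, 0.59]]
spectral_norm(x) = 0.31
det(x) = -0.05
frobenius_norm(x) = 0.35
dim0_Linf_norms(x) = [0.16, 0.31]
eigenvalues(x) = [0.24, -0.21]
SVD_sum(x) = [[0.03, -0.31], [-0.0, 0.03]] + [[-0.01, -0.0], [-0.16, -0.02]]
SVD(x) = [[1.00, -0.09], [-0.09, -1.0]] @ diag([0.3115384781747549, 0.15856789276697142]) @ [[0.11,  -0.99],[0.99,  0.11]]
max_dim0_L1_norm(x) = 0.32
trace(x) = 0.03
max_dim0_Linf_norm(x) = 0.31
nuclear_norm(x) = 0.47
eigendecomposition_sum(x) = [[0.12, -0.17], [-0.09, 0.12]] + [[-0.10,-0.14], [-0.07,-0.11]]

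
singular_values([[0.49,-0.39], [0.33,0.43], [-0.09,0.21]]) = [0.66, 0.55]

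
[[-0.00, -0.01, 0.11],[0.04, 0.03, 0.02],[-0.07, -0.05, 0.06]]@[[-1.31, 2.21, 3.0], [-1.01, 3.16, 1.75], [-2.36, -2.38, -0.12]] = [[-0.25, -0.29, -0.03], [-0.13, 0.14, 0.17], [0.00, -0.46, -0.30]]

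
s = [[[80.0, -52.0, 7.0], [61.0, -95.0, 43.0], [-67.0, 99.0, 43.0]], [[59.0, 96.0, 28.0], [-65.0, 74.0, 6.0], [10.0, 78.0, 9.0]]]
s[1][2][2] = 9.0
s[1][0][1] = 96.0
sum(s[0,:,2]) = 93.0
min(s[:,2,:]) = -67.0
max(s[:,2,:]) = 99.0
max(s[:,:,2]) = 43.0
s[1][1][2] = 6.0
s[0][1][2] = 43.0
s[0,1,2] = 43.0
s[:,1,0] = [61.0, -65.0]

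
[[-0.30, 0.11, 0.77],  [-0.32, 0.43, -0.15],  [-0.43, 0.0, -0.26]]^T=[[-0.3,-0.32,-0.43],[0.11,0.43,0.00],[0.77,-0.15,-0.26]]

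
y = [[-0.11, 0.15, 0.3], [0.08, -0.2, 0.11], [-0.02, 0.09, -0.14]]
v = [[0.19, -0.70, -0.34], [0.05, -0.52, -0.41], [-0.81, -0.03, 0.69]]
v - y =[[0.3, -0.85, -0.64], [-0.03, -0.32, -0.52], [-0.79, -0.12, 0.83]]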